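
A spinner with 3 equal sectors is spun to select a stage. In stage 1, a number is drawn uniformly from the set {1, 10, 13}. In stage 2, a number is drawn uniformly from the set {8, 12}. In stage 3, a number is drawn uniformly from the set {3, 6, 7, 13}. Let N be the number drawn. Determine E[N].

101/12

E[N | stage 1] = (1+10+13)/3 = 8.
E[N | stage 2] = (8+12)/2 = 10.
E[N | stage 3] = (3+6+7+13)/4 = 29/4.
E[N] = (1/3)·(8) + (1/3)·(10) + (1/3)·(29/4) = 101/12.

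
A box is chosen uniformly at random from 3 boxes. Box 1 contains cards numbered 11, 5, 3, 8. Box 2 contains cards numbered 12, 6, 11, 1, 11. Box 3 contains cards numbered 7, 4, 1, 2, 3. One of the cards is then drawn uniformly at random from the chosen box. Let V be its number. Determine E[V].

E[V | box 1] = (11+5+3+8)/4 = 27/4.
E[V | box 2] = (12+6+11+1+11)/5 = 41/5.
E[V | box 3] = (7+4+1+2+3)/5 = 17/5.
By the law of total expectation,
E[V] = (1/3)·(27/4) + (1/3)·(41/5) + (1/3)·(17/5) = 367/60.

367/60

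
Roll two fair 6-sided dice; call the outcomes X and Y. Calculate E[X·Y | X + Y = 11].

30

P(X + Y = 11) = 1/18.
Summing XY·P(x,y) over outcomes with X + Y = 11 gives 5/3.
E[X·Y | X + Y = 11] = (5/3) / (1/18) = 30.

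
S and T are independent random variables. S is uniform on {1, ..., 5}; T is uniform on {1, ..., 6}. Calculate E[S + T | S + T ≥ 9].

Outcomes with S + T ≥ 9: (3,6), (4,5), (4,6), (5,4), (5,5), (5,6), each with probability 1/30.
E[S + T | S + T ≥ 9] = (9 + 9 + 10 + 9 + 10 + 11) / 6 = 29/3.

29/3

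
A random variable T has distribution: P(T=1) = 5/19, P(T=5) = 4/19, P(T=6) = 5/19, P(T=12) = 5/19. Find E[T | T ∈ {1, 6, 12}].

19/3

P(T ∈ {1, 6, 12}) = 15/19.
Σ over the event: 1·5/19 + 6·5/19 + 12·5/19 = 5.
E[T | T ∈ {1, 6, 12}] = (5) / (15/19) = 19/3.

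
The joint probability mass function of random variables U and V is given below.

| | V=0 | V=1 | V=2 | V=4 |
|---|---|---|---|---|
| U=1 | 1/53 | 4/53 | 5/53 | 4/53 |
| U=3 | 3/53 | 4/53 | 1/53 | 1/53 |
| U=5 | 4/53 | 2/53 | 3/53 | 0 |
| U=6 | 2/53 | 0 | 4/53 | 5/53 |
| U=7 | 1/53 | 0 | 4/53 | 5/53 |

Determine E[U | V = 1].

P(V = 1) = 10/53.
Summing U·P(U=x,V=y) over the conditioning event gives 26/53.
E[U | V = 1] = (26/53) / (10/53) = 13/5.

13/5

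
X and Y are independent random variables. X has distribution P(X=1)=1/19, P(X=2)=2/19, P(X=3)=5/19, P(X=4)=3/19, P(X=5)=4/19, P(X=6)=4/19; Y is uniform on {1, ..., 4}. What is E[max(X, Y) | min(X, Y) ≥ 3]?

P(min(X, Y) ≥ 3) = 8/19.
Summing max(X,Y)·P(x,y) over outcomes with min(X, Y) ≥ 3 gives 147/76.
E[max(X, Y) | min(X, Y) ≥ 3] = (147/76) / (8/19) = 147/32.

147/32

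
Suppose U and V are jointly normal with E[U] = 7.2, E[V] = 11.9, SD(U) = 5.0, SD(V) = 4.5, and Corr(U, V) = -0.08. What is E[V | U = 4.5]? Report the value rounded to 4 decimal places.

12.0944

For a bivariate normal, E[V | U=x] = μ_V + ρ·(σ_V/σ_U)·(x − μ_U).
E[V | U=4.5] = 11.9 + (-0.08)·(4.5/5.0)·(4.5 − (7.2)) = 11.9 + (-0.072)·(-2.7) = 12.0944.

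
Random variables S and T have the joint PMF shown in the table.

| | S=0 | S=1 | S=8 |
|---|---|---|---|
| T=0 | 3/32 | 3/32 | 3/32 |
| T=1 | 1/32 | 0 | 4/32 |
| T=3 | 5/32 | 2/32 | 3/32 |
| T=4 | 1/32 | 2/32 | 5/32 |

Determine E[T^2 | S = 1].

50/7

P(S = 1) = 7/32.
Summing T^2·P(S=x,T=y) over the conditioning event gives 25/16.
E[T^2 | S = 1] = (25/16) / (7/32) = 50/7.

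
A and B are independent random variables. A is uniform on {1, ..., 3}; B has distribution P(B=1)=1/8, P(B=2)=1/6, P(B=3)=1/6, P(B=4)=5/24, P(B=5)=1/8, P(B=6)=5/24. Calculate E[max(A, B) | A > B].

P(A > B) = 5/36.
Summing max(A,B)·P(x,y) over outcomes with A > B gives 3/8.
E[max(A, B) | A > B] = (3/8) / (5/36) = 27/10.

27/10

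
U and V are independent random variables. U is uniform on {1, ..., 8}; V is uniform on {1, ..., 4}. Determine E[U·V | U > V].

295/22

P(U > V) = 11/16.
Summing UV·P(x,y) over outcomes with U > V gives 295/32.
E[U·V | U > V] = (295/32) / (11/16) = 295/22.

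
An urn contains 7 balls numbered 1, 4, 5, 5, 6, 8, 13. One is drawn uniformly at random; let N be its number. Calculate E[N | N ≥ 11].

13

P(N ≥ 11) = 1/7.
Σ over the event: 13·1/7 = 13/7.
E[N | N ≥ 11] = (13/7) / (1/7) = 13.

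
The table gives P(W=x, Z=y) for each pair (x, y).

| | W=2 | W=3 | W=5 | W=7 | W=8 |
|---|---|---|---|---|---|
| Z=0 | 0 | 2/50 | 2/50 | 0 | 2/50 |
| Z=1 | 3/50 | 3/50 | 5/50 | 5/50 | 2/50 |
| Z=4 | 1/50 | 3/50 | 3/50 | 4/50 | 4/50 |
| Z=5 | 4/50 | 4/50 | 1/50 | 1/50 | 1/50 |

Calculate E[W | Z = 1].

P(Z = 1) = 9/25.
Σ W·P over the event = 2·(3/50) + 3·(3/50) + 5·(5/50) + 7·(5/50) + 8·(2/50) = 91/50.
E[W | Z = 1] = (91/50) / (9/25) = 91/18.

91/18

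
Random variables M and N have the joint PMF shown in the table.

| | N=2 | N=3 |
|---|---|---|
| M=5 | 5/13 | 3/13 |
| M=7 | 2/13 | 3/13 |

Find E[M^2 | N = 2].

P(N = 2) = 7/13.
Summing M^2·P(M=x,N=y) over the conditioning event gives 223/13.
E[M^2 | N = 2] = (223/13) / (7/13) = 223/7.

223/7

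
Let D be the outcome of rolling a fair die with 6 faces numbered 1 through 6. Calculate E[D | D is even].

Given D is even, D is equally likely to be any of {2, 4, 6}.
E[D | D is even] = (2 + 4 + 6) / 3 = 4.

4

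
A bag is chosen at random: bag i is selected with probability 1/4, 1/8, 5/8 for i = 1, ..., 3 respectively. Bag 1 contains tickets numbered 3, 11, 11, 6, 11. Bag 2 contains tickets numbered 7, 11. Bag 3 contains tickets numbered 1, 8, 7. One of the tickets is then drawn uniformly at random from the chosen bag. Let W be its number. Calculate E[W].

E[W | bag 1] = (3+11+11+6+11)/5 = 42/5.
E[W | bag 2] = (7+11)/2 = 9.
E[W | bag 3] = (1+8+7)/3 = 16/3.
E[W] = (1/4)·(42/5) + (1/8)·(9) + (5/8)·(16/3) = 787/120.

787/120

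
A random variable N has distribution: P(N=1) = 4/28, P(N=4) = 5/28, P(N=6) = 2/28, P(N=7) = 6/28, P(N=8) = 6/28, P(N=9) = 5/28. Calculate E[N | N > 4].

147/19

P(N > 4) = 19/28.
Σ over the event: 6·1/14 + 7·3/14 + 8·3/14 + 9·5/28 = 21/4.
E[N | N > 4] = (21/4) / (19/28) = 147/19.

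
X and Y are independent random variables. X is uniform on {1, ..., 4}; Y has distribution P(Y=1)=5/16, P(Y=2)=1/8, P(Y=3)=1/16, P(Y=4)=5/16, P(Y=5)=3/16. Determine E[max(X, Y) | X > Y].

63/20

P(X > Y) = 5/16.
Summing max(X,Y)·P(x,y) over outcomes with X > Y gives 63/64.
E[max(X, Y) | X > Y] = (63/64) / (5/16) = 63/20.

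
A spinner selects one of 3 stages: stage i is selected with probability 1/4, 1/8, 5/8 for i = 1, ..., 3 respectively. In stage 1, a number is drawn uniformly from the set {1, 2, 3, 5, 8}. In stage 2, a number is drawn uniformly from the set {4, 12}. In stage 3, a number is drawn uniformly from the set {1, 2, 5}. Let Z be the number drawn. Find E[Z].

217/60

E[Z | stage 1] = (1+2+3+5+8)/5 = 19/5.
E[Z | stage 2] = (4+12)/2 = 8.
E[Z | stage 3] = (1+2+5)/3 = 8/3.
E[Z] = (1/4)·(19/5) + (1/8)·(8) + (5/8)·(8/3) = 217/60.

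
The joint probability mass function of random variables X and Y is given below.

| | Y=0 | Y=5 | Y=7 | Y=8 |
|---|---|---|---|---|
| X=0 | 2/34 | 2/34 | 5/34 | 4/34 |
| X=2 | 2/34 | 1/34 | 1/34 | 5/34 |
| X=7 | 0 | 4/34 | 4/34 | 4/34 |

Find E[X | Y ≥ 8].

38/13

P(Y ≥ 8) = 13/34.
Σ X·P over the event = 0·(4/34) + 2·(5/34) + 7·(4/34) = 19/17.
E[X | Y ≥ 8] = (19/17) / (13/34) = 38/13.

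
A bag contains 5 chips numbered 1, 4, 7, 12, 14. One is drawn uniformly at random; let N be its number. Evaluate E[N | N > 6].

11

P(N > 6) = 3/5.
Σ over the event: 7·1/5 + 12·1/5 + 14·1/5 = 33/5.
E[N | N > 6] = (33/5) / (3/5) = 11.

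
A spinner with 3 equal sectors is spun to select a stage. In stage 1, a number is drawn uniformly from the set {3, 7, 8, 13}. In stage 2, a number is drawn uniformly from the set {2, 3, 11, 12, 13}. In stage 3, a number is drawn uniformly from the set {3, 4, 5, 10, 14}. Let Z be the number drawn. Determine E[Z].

463/60

E[Z | stage 1] = (3+7+8+13)/4 = 31/4.
E[Z | stage 2] = (2+3+11+12+13)/5 = 41/5.
E[Z | stage 3] = (3+4+5+10+14)/5 = 36/5.
E[Z] = (1/3)·(31/4) + (1/3)·(41/5) + (1/3)·(36/5) = 463/60.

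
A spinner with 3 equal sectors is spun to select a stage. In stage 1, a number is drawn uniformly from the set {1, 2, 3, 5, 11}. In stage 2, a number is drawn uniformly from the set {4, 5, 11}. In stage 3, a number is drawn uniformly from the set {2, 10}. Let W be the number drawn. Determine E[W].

256/45

E[W | stage 1] = (1+2+3+5+11)/5 = 22/5.
E[W | stage 2] = (4+5+11)/3 = 20/3.
E[W | stage 3] = (2+10)/2 = 6.
By the law of total expectation,
E[W] = (1/3)·(22/5) + (1/3)·(20/3) + (1/3)·(6) = 256/45.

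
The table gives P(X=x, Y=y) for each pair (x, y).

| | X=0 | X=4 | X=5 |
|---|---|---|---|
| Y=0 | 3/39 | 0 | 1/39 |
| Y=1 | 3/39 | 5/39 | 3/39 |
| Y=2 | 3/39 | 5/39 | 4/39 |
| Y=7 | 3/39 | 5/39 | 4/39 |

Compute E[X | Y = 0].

5/4

P(Y = 0) = 4/39.
Σ X·P over the event = 0·(3/39) + 5·(1/39) = 5/39.
E[X | Y = 0] = (5/39) / (4/39) = 5/4.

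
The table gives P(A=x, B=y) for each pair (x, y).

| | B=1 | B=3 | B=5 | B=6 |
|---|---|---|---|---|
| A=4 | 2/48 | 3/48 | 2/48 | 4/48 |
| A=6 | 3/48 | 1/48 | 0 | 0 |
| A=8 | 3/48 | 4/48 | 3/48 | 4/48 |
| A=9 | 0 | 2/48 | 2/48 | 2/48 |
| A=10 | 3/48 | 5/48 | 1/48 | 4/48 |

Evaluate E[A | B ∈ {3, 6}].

224/29

P(B ∈ {3, 6}) = 29/48.
Summing A·P(A=x,B=y) over the conditioning event gives 14/3.
E[A | B ∈ {3, 6}] = (14/3) / (29/48) = 224/29.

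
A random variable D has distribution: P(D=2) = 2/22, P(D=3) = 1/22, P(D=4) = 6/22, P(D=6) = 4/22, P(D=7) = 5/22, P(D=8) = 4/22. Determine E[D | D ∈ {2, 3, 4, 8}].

63/13

P(D ∈ {2, 3, 4, 8}) = 13/22.
Σ over the event: 2·1/11 + 3·1/22 + 4·3/11 + 8·2/11 = 63/22.
E[D | D ∈ {2, 3, 4, 8}] = (63/22) / (13/22) = 63/13.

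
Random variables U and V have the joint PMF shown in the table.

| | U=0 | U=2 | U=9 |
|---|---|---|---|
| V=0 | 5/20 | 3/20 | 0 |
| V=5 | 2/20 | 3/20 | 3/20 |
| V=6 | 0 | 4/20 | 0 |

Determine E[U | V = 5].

P(V = 5) = 2/5.
Σ U·P over the event = 0·(2/20) + 2·(3/20) + 9·(3/20) = 33/20.
E[U | V = 5] = (33/20) / (2/5) = 33/8.

33/8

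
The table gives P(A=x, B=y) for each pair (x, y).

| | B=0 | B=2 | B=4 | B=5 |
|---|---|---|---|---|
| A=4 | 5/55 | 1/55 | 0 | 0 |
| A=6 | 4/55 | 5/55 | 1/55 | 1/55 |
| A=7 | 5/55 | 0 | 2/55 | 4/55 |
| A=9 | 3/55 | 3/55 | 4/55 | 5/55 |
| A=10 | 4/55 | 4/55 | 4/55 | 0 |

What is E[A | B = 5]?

P(B = 5) = 2/11.
Σ A·P over the event = 6·(1/55) + 7·(4/55) + 9·(5/55) = 79/55.
E[A | B = 5] = (79/55) / (2/11) = 79/10.

79/10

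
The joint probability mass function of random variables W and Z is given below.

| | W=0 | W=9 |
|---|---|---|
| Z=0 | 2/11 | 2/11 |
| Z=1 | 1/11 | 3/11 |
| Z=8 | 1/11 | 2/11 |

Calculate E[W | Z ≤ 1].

P(Z ≤ 1) = 8/11.
Σ W·P over the event = 0·(2/11) + 0·(1/11) + 9·(2/11) + 9·(3/11) = 45/11.
E[W | Z ≤ 1] = (45/11) / (8/11) = 45/8.

45/8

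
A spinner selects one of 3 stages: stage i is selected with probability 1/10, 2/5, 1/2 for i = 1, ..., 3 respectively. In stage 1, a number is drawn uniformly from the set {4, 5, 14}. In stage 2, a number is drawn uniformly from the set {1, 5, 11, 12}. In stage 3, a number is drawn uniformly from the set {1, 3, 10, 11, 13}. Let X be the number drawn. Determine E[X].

E[X | stage 1] = (4+5+14)/3 = 23/3.
E[X | stage 2] = (1+5+11+12)/4 = 29/4.
E[X | stage 3] = (1+3+10+11+13)/5 = 38/5.
E[X] = (1/10)·(23/3) + (2/5)·(29/4) + (1/2)·(38/5) = 112/15.

112/15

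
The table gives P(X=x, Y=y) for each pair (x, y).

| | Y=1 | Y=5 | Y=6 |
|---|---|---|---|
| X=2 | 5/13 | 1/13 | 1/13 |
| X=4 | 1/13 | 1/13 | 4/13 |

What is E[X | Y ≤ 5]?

5/2

P(Y ≤ 5) = 8/13.
Σ X·P over the event = 2·(5/13) + 2·(1/13) + 4·(1/13) + 4·(1/13) = 20/13.
E[X | Y ≤ 5] = (20/13) / (8/13) = 5/2.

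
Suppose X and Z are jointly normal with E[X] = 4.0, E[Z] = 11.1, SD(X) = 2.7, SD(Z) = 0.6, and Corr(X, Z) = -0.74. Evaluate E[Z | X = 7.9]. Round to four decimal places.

The regression of Z on X has slope ρ·σ_Z/σ_X and passes through (μ_X, μ_Z).
E[Z | X=7.9] = 11.1 + (-0.74)·(0.6/2.7)·(7.9 − (4.0)) = 11.1 + (-0.16444)·(3.9) = 10.4587.

10.4587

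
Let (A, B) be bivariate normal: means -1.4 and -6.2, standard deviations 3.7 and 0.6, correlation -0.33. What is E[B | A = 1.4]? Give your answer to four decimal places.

-6.3498

For a bivariate normal, E[B | A=x] = μ_B + ρ·(σ_B/σ_A)·(x − μ_A).
E[B | A=1.4] = -6.2 + (-0.33)·(0.6/3.7)·(1.4 − (-1.4)) = -6.2 + (-0.053514)·(2.8) = -6.3498.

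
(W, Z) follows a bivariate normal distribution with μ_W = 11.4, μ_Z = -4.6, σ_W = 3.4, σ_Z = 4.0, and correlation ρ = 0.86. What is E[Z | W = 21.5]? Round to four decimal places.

5.6188

For a bivariate normal, E[Z | W=x] = μ_Z + ρ·(σ_Z/σ_W)·(x − μ_W).
E[Z | W=21.5] = -4.6 + (0.86)·(4.0/3.4)·(21.5 − (11.4)) = -4.6 + (1.01176)·(10.1) = 5.6188.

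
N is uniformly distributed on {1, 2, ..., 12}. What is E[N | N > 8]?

21/2

Given N > 8, N is equally likely to be any of {9, 10, 11, 12}.
E[N | N > 8] = (9 + 10 + 11 + 12) / 4 = 21/2.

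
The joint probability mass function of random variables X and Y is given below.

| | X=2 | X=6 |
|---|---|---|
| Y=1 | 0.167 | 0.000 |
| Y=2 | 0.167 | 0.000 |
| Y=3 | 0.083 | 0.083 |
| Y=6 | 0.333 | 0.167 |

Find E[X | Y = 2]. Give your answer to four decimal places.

P(Y = 2) = 0.167.
Σ X·P over the event = 2·(0.167) = 0.334.
E[X | Y = 2] = (0.334) / (0.167) = 2.0000.

2.0000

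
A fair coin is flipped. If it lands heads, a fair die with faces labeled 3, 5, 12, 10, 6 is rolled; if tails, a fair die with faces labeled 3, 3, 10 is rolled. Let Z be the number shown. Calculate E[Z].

94/15

E[Z | heads] = (3+5+12+10+6)/5 = 36/5.
E[Z | tails] = (3+3+10)/3 = 16/3.
E[Z] = (1/2)·(36/5) + (1/2)·(16/3) = 94/15.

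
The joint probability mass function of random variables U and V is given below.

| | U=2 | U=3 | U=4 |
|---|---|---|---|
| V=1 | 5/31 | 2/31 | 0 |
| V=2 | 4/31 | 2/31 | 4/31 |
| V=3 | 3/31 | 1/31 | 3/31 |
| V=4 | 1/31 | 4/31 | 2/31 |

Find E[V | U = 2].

P(U = 2) = 13/31.
Σ V·P over the event = 1·(5/31) + 2·(4/31) + 3·(3/31) + 4·(1/31) = 26/31.
E[V | U = 2] = (26/31) / (13/31) = 2.

2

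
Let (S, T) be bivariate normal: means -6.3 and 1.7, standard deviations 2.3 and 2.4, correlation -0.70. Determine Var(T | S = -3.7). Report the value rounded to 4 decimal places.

2.9376

Var(T | S=x) = (1 − ρ²)·σ_T².
Var(T | S=-3.7) = (2.4)²·(1 − (-0.70)²) = 5.76·0.51 = 2.9376.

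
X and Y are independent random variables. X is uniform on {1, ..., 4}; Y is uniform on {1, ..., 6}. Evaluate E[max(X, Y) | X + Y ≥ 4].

89/21

P(X + Y ≥ 4) = 7/8.
Summing max(X,Y)·P(x,y) over outcomes with X + Y ≥ 4 gives 89/24.
E[max(X, Y) | X + Y ≥ 4] = (89/24) / (7/8) = 89/21.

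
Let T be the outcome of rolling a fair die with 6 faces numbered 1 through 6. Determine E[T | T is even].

4

Given T is even, T is equally likely to be any of {2, 4, 6}.
E[T | T is even] = (2 + 4 + 6) / 3 = 4.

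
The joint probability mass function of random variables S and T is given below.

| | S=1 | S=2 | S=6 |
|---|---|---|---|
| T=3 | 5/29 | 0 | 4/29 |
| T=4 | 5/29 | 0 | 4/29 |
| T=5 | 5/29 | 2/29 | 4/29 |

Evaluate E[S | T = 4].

P(T = 4) = 9/29.
Σ S·P over the event = 1·(5/29) + 6·(4/29) = 1.
E[S | T = 4] = (1) / (9/29) = 29/9.

29/9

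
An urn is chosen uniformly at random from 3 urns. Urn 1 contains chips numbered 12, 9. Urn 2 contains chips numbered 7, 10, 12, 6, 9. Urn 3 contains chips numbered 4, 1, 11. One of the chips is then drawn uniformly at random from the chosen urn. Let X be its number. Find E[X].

739/90

E[X | urn 1] = (12+9)/2 = 21/2.
E[X | urn 2] = (7+10+12+6+9)/5 = 44/5.
E[X | urn 3] = (4+1+11)/3 = 16/3.
E[X] = (1/3)·(21/2) + (1/3)·(44/5) + (1/3)·(16/3) = 739/90.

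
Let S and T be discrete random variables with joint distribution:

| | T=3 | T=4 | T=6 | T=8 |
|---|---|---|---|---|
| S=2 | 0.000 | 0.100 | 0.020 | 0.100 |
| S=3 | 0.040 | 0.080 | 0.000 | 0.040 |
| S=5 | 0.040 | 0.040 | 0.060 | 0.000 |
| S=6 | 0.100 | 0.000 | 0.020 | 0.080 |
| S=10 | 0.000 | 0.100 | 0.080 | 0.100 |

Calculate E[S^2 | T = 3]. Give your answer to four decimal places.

27.5556

P(T = 3) = 0.180.
Σ S^2·P over the event = 9·(0.040) + 25·(0.040) + 36·(0.100) = 4.960.
E[S^2 | T = 3] = (4.960) / (0.180) = 27.5556.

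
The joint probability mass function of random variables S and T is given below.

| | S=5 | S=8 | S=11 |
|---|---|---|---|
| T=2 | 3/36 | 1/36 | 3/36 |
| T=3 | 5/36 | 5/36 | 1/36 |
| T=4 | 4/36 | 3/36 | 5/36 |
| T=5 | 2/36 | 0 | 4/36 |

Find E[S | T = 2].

8

P(T = 2) = 7/36.
Summing S·P(S=x,T=y) over the conditioning event gives 14/9.
E[S | T = 2] = (14/9) / (7/36) = 8.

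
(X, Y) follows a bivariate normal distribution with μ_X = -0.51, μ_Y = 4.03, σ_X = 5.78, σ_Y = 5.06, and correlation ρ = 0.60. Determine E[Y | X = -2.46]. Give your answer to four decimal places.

3.0057

For a bivariate normal, E[Y | X=x] = μ_Y + ρ·(σ_Y/σ_X)·(x − μ_X).
E[Y | X=-2.46] = 4.03 + (0.60)·(5.06/5.78)·(-2.46 − (-0.51)) = 4.03 + (0.52526)·(-1.95) = 3.0057.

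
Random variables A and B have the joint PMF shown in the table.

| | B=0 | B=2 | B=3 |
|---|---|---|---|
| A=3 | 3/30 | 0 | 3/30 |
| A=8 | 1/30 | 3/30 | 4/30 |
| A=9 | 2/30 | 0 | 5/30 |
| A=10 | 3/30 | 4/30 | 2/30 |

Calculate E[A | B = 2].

P(B = 2) = 7/30.
Σ A·P over the event = 8·(3/30) + 10·(4/30) = 32/15.
E[A | B = 2] = (32/15) / (7/30) = 64/7.

64/7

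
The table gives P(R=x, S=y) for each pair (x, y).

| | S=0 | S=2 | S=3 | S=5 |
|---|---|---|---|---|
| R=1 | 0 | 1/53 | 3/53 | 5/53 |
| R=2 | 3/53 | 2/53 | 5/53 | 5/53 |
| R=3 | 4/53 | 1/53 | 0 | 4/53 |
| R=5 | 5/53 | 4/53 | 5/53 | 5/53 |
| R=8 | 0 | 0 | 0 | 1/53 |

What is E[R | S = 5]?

3

P(S = 5) = 20/53.
Σ R·P over the event = 1·(5/53) + 2·(5/53) + 3·(4/53) + 5·(5/53) + 8·(1/53) = 60/53.
E[R | S = 5] = (60/53) / (20/53) = 3.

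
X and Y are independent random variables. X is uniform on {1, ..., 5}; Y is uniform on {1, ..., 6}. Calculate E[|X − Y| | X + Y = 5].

Outcomes with X + Y = 5: (1,4), (2,3), (3,2), (4,1), each with probability 1/30.
E[|X − Y| | X + Y = 5] = (3 + 1 + 1 + 3) / 4 = 2.

2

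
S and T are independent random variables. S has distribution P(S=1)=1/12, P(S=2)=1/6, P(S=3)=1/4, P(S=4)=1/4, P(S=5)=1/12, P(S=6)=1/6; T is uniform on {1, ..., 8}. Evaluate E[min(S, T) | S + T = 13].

P(S + T = 13) = 1/32.
Summing min(S,T)·P(x,y) over outcomes with S + T = 13 gives 17/96.
E[min(S, T) | S + T = 13] = (17/96) / (1/32) = 17/3.

17/3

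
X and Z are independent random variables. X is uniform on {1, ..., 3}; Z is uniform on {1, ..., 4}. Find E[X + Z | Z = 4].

P(Z = 4) = 1/4.
Summing (X+Z)·P(x,y) over outcomes with Z = 4 gives 3/2.
E[X + Z | Z = 4] = (3/2) / (1/4) = 6.

6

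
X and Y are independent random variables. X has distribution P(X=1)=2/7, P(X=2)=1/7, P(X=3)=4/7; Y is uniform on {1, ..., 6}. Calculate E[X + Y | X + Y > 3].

P(X + Y > 3) = 37/42.
Summing (X+Y)·P(x,y) over outcomes with X + Y > 3 gives 115/21.
E[X + Y | X + Y > 3] = (115/21) / (37/42) = 230/37.

230/37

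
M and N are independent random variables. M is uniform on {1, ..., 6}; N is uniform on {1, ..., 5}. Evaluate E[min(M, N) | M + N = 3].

Outcomes with M + N = 3: (1,2), (2,1), each with probability 1/30.
E[min(M, N) | M + N = 3] = (1 + 1) / 2 = 1.

1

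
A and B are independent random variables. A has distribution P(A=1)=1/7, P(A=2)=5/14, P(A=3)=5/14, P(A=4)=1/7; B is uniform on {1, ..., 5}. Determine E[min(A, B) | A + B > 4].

117/49

P(A + B > 4) = 7/10.
Summing min(A,B)·P(x,y) over outcomes with A + B > 4 gives 117/70.
E[min(A, B) | A + B > 4] = (117/70) / (7/10) = 117/49.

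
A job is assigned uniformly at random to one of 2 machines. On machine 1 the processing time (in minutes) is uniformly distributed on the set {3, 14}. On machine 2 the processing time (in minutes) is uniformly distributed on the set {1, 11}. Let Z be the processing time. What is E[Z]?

E[Z | machine 1] = (3+14)/2 = 17/2.
E[Z | machine 2] = (1+11)/2 = 6.
E[Z] = (1/2)·(17/2) + (1/2)·(6) = 29/4.

29/4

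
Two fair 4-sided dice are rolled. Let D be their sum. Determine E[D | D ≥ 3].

P(D ≥ 3) = 15/16.
Σ over the event: 3·1/8 + 4·3/16 + 5·1/4 + 6·3/16 + 7·1/8 + 8·1/16 = 39/8.
E[D | D ≥ 3] = (39/8) / (15/16) = 26/5.

26/5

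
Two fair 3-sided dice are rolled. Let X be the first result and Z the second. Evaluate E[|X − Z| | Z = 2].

2/3

Outcomes with Z = 2: (1,2), (2,2), (3,2), each with probability 1/9.
E[|X − Z| | Z = 2] = (1 + 0 + 1) / 3 = 2/3.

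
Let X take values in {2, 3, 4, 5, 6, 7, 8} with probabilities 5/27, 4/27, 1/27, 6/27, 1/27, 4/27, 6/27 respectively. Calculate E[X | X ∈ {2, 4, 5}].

11/3

P(X ∈ {2, 4, 5}) = 4/9.
Σ over the event: 2·5/27 + 4·1/27 + 5·2/9 = 44/27.
E[X | X ∈ {2, 4, 5}] = (44/27) / (4/9) = 11/3.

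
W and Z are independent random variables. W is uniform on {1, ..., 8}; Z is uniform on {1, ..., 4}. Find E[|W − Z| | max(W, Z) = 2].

2/3

Outcomes with max(W, Z) = 2: (1,2), (2,1), (2,2), each with probability 1/32.
E[|W − Z| | max(W, Z) = 2] = (1 + 1 + 0) / 3 = 2/3.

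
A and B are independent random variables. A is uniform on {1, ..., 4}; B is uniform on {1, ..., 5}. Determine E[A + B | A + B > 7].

25/3

Outcomes with A + B > 7: (3,5), (4,4), (4,5), each with probability 1/20.
E[A + B | A + B > 7] = (8 + 8 + 9) / 3 = 25/3.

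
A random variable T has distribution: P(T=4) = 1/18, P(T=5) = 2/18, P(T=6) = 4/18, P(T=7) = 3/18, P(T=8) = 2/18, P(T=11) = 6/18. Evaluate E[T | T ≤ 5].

P(T ≤ 5) = 1/6.
Σ over the event: 4·1/18 + 5·1/9 = 7/9.
E[T | T ≤ 5] = (7/9) / (1/6) = 14/3.

14/3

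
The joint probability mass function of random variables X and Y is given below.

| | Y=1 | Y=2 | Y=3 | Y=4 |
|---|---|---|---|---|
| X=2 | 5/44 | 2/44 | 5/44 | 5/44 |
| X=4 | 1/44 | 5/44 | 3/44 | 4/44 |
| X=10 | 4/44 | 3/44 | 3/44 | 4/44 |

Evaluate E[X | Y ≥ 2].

P(Y ≥ 2) = 17/22.
Summing X·P(X=x,Y=y) over the conditioning event gives 43/11.
E[X | Y ≥ 2] = (43/11) / (17/22) = 86/17.

86/17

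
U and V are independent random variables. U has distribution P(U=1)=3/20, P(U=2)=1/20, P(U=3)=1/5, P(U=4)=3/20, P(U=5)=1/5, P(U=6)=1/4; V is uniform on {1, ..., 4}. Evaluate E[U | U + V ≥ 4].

P(U + V ≥ 4) = 73/80.
Summing U·P(x,y) over outcomes with U + V ≥ 4 gives 77/20.
E[U | U + V ≥ 4] = (77/20) / (73/80) = 308/73.

308/73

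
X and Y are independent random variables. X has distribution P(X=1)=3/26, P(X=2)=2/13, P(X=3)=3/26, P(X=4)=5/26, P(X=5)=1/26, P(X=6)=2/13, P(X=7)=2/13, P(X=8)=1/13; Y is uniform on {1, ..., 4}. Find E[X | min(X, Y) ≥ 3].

P(min(X, Y) ≥ 3) = 19/52.
Summing X·P(x,y) over outcomes with min(X, Y) ≥ 3 gives 51/26.
E[X | min(X, Y) ≥ 3] = (51/26) / (19/52) = 102/19.

102/19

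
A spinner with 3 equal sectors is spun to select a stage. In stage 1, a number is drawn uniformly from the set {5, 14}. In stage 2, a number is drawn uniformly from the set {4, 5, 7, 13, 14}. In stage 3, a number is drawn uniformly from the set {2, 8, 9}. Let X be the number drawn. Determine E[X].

E[X | stage 1] = (5+14)/2 = 19/2.
E[X | stage 2] = (4+5+7+13+14)/5 = 43/5.
E[X | stage 3] = (2+8+9)/3 = 19/3.
E[X] = (1/3)·(19/2) + (1/3)·(43/5) + (1/3)·(19/3) = 733/90.

733/90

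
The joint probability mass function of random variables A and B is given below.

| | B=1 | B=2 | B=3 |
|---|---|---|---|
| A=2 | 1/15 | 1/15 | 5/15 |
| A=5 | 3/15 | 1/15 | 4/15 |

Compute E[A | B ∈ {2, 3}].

37/11

P(B ∈ {2, 3}) = 11/15.
Σ A·P over the event = 2·(1/15) + 2·(5/15) + 5·(1/15) + 5·(4/15) = 37/15.
E[A | B ∈ {2, 3}] = (37/15) / (11/15) = 37/11.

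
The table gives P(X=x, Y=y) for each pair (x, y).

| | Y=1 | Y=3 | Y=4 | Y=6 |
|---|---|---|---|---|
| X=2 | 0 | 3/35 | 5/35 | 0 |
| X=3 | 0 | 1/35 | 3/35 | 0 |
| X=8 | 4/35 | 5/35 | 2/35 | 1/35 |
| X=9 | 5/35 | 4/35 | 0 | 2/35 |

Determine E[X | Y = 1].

P(Y = 1) = 9/35.
Σ X·P over the event = 8·(4/35) + 9·(5/35) = 11/5.
E[X | Y = 1] = (11/5) / (9/35) = 77/9.

77/9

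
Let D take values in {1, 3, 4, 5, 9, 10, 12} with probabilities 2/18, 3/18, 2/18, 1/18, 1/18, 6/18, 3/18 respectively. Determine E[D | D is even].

104/11

P(D is even) = 11/18.
Σ over the event: 4·1/9 + 10·1/3 + 12·1/6 = 52/9.
E[D | D is even] = (52/9) / (11/18) = 104/11.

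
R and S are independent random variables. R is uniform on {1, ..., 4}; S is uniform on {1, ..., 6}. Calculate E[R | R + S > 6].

3

Outcomes with R + S > 6: (1,6), (2,5), (2,6), (3,4), (3,5), (3,6), (4,3), (4,4), (4,5), (4,6), each with probability 1/24.
E[R | R + S > 6] = (1 + 2 + 2 + 3 + 3 + 3 + 4 + 4 + 4 + 4) / 10 = 3.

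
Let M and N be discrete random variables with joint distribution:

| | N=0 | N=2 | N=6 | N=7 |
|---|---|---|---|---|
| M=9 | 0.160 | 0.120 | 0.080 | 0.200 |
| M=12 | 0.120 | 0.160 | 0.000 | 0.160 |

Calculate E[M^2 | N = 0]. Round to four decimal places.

P(N = 0) = 0.280.
Σ M^2·P over the event = 81·(0.160) + 144·(0.120) = 30.240.
E[M^2 | N = 0] = (30.240) / (0.280) = 108.0000.

108.0000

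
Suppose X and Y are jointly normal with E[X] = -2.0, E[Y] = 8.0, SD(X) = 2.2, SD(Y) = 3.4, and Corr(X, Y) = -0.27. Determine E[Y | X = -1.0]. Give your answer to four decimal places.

For a bivariate normal, E[Y | X=x] = μ_Y + ρ·(σ_Y/σ_X)·(x − μ_X).
E[Y | X=-1.0] = 8.0 + (-0.27)·(3.4/2.2)·(-1.0 − (-2.0)) = 8.0 + (-0.41727)·(1) = 7.5827.

7.5827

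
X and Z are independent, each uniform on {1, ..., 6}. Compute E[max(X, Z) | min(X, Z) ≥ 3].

P(min(X, Z) ≥ 3) = 4/9.
Summing max(X,Z)·P(x,y) over outcomes with min(X, Z) ≥ 3 gives 41/18.
E[max(X, Z) | min(X, Z) ≥ 3] = (41/18) / (4/9) = 41/8.

41/8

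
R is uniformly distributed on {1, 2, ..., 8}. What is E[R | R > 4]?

Given R > 4, R is equally likely to be any of {5, 6, 7, 8}.
E[R | R > 4] = (5 + 6 + 7 + 8) / 4 = 13/2.

13/2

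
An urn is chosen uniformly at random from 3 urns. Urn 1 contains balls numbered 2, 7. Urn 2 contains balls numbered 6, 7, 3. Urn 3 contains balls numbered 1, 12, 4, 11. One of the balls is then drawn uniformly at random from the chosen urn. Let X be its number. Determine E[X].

E[X | urn 1] = (2+7)/2 = 9/2.
E[X | urn 2] = (6+7+3)/3 = 16/3.
E[X | urn 3] = (1+12+4+11)/4 = 7.
By the law of total expectation,
E[X] = (1/3)·(9/2) + (1/3)·(16/3) + (1/3)·(7) = 101/18.

101/18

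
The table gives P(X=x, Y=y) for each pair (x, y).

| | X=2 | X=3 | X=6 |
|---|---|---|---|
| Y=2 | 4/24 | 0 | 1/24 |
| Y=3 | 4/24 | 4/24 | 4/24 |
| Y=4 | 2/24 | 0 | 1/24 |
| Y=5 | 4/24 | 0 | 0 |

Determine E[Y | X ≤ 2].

24/7

P(X ≤ 2) = 7/12.
Σ Y·P over the event = 2·(4/24) + 3·(4/24) + 4·(2/24) + 5·(4/24) = 2.
E[Y | X ≤ 2] = (2) / (7/12) = 24/7.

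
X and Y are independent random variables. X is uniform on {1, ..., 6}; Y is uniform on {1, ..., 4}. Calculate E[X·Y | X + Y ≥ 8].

35/2

P(X + Y ≥ 8) = 1/4.
Summing XY·P(x,y) over outcomes with X + Y ≥ 8 gives 35/8.
E[X·Y | X + Y ≥ 8] = (35/8) / (1/4) = 35/2.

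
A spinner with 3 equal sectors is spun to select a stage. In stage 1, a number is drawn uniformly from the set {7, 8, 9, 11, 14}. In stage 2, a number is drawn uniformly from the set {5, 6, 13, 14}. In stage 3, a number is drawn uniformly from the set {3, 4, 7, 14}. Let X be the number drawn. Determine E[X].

263/30

E[X | stage 1] = (7+8+9+11+14)/5 = 49/5.
E[X | stage 2] = (5+6+13+14)/4 = 19/2.
E[X | stage 3] = (3+4+7+14)/4 = 7.
By the law of total expectation,
E[X] = (1/3)·(49/5) + (1/3)·(19/2) + (1/3)·(7) = 263/30.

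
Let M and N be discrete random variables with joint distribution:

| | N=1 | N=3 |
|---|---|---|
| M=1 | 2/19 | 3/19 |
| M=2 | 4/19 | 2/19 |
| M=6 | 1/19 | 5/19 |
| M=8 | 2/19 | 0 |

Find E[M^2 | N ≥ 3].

191/10

P(N ≥ 3) = 10/19.
Σ M^2·P over the event = 1·(3/19) + 4·(2/19) + 36·(5/19) = 191/19.
E[M^2 | N ≥ 3] = (191/19) / (10/19) = 191/10.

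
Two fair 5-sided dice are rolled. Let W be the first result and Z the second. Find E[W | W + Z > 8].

Outcomes with W + Z > 8: (4,5), (5,4), (5,5), each with probability 1/25.
E[W | W + Z > 8] = (4 + 5 + 5) / 3 = 14/3.

14/3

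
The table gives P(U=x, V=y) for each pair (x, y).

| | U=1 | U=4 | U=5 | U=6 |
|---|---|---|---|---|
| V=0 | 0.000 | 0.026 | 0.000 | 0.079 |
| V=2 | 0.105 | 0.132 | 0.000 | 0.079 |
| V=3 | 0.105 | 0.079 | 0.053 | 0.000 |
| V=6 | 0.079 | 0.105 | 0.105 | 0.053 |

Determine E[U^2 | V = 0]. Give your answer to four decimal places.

P(V = 0) = 0.105.
Σ U^2·P over the event = 16·(0.026) + 36·(0.079) = 3.260.
E[U^2 | V = 0] = (3.260) / (0.105) = 31.0476.

31.0476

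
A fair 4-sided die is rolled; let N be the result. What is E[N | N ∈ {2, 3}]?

5/2

P(N ∈ {2, 3}) = 1/2.
Σ over the event: 2·1/4 + 3·1/4 = 5/4.
E[N | N ∈ {2, 3}] = (5/4) / (1/2) = 5/2.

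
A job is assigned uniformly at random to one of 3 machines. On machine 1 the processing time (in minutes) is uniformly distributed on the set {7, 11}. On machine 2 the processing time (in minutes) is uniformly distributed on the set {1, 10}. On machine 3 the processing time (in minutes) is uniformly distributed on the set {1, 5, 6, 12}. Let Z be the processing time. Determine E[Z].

E[Z | machine 1] = (7+11)/2 = 9.
E[Z | machine 2] = (1+10)/2 = 11/2.
E[Z | machine 3] = (1+5+6+12)/4 = 6.
By the law of total expectation,
E[Z] = (1/3)·(9) + (1/3)·(11/2) + (1/3)·(6) = 41/6.

41/6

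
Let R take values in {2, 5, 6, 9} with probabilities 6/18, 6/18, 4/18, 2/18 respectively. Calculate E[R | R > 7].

P(R > 7) = 1/9.
Σ over the event: 9·1/9 = 1.
E[R | R > 7] = (1) / (1/9) = 9.

9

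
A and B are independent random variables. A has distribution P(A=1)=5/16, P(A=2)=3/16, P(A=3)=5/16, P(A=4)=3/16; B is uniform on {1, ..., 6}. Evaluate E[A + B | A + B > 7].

P(A + B > 7) = 11/48.
Summing (A+B)·P(x,y) over outcomes with A + B > 7 gives 95/48.
E[A + B | A + B > 7] = (95/48) / (11/48) = 95/11.

95/11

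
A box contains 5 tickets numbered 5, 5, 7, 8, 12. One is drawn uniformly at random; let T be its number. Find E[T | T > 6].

9

P(T > 6) = 3/5.
Σ over the event: 7·1/5 + 8·1/5 + 12·1/5 = 27/5.
E[T | T > 6] = (27/5) / (3/5) = 9.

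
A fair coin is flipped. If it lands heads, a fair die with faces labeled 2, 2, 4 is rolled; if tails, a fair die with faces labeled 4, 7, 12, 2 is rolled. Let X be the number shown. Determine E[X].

107/24

E[X | heads] = (2+2+4)/3 = 8/3.
E[X | tails] = (4+7+12+2)/4 = 25/4.
E[X] = (1/2)·(8/3) + (1/2)·(25/4) = 107/24.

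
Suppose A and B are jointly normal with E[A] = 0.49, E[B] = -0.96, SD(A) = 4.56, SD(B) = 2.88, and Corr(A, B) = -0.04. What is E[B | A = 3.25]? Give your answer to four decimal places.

-1.0297

For a bivariate normal, E[B | A=x] = μ_B + ρ·(σ_B/σ_A)·(x − μ_A).
E[B | A=3.25] = -0.96 + (-0.04)·(2.88/4.56)·(3.25 − (0.49)) = -0.96 + (-0.025263)·(2.76) = -1.0297.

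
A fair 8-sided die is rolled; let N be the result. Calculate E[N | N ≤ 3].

2

Given N ≤ 3, N is equally likely to be any of {1, 2, 3}.
E[N | N ≤ 3] = (1 + 2 + 3) / 3 = 2.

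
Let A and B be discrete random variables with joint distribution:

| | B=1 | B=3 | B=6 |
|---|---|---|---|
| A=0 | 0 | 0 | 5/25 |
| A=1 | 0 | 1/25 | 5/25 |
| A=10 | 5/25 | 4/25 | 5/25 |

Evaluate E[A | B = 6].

P(B = 6) = 3/5.
Σ A·P over the event = 0·(5/25) + 1·(5/25) + 10·(5/25) = 11/5.
E[A | B = 6] = (11/5) / (3/5) = 11/3.

11/3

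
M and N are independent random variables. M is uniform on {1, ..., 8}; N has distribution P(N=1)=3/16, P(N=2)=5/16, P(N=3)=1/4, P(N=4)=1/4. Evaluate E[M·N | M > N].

P(M > N) = 87/128.
Summing MN·P(x,y) over outcomes with M > N gives 1211/128.
E[M·N | M > N] = (1211/128) / (87/128) = 1211/87.

1211/87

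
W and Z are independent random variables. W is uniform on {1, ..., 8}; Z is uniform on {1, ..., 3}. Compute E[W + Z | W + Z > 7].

82/9

Outcomes with W + Z > 7: (5,3), (6,2), (6,3), (7,1), (7,2), (7,3), (8,1), (8,2), (8,3), each with probability 1/24.
E[W + Z | W + Z > 7] = (8 + 8 + 9 + 8 + 9 + 10 + 9 + 10 + 11) / 9 = 82/9.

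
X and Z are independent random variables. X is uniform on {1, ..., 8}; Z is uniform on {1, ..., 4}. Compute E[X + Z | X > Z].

87/11

P(X > Z) = 11/16.
Summing (X+Z)·P(x,y) over outcomes with X > Z gives 87/16.
E[X + Z | X > Z] = (87/16) / (11/16) = 87/11.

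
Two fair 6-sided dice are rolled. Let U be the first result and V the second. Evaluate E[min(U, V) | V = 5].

10/3

Outcomes with V = 5: (1,5), (2,5), (3,5), (4,5), (5,5), (6,5), each with probability 1/36.
E[min(U, V) | V = 5] = (1 + 2 + 3 + 4 + 5 + 5) / 6 = 10/3.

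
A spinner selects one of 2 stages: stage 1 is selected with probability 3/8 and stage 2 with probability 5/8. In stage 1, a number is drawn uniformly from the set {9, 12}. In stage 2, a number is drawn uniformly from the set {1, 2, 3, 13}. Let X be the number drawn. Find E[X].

E[X | stage 1] = (9+12)/2 = 21/2.
E[X | stage 2] = (1+2+3+13)/4 = 19/4.
By the law of total expectation,
E[X] = (3/8)·(21/2) + (5/8)·(19/4) = 221/32.

221/32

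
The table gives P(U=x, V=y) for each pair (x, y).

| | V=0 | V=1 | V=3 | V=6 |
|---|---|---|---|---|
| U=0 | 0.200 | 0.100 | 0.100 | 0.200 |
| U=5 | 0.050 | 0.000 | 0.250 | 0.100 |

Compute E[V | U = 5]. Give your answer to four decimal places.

3.3750

P(U = 5) = 0.400.
Σ V·P over the event = 0·(0.050) + 3·(0.250) + 6·(0.100) = 1.350.
E[V | U = 5] = (1.350) / (0.400) = 3.3750.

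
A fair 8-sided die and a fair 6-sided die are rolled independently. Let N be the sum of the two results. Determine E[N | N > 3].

P(N > 3) = 15/16.
E[N | N > 3] = (47/6) / (15/16) = 376/45.

376/45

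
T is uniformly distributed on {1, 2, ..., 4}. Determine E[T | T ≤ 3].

Given T ≤ 3, T is equally likely to be any of {1, 2, 3}.
E[T | T ≤ 3] = (1 + 2 + 3) / 3 = 2.

2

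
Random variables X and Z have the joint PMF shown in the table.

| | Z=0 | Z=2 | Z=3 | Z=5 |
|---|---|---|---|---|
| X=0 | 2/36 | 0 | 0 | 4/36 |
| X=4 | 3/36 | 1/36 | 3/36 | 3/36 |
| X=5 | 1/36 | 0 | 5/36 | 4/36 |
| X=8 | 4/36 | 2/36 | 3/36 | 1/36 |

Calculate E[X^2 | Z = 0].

P(Z = 0) = 5/18.
Σ X^2·P over the event = 0·(2/36) + 16·(3/36) + 25·(1/36) + 64·(4/36) = 329/36.
E[X^2 | Z = 0] = (329/36) / (5/18) = 329/10.

329/10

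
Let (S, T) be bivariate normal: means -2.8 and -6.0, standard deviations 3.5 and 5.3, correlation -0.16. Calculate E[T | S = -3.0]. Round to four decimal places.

-5.9515

The regression of T on S has slope ρ·σ_T/σ_S and passes through (μ_S, μ_T).
E[T | S=-3.0] = -6.0 + (-0.16)·(5.3/3.5)·(-3.0 − (-2.8)) = -6.0 + (-0.24229)·(-0.2) = -5.9515.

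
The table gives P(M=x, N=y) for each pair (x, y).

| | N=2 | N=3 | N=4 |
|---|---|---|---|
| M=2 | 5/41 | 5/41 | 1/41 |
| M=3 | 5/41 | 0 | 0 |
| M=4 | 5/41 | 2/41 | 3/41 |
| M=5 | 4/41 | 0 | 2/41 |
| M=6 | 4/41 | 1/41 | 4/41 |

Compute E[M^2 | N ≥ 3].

P(N ≥ 3) = 18/41.
Σ M^2·P over the event = 4·(5/41) + 4·(1/41) + 16·(2/41) + 16·(3/41) + 25·(2/41) + 36·(1/41) + 36·(4/41) = 334/41.
E[M^2 | N ≥ 3] = (334/41) / (18/41) = 167/9.

167/9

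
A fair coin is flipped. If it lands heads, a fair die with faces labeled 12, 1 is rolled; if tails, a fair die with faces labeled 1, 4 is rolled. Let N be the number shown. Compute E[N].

9/2

E[N | heads] = (12+1)/2 = 13/2.
E[N | tails] = (1+4)/2 = 5/2.
By the law of total expectation,
E[N] = (1/2)·(13/2) + (1/2)·(5/2) = 9/2.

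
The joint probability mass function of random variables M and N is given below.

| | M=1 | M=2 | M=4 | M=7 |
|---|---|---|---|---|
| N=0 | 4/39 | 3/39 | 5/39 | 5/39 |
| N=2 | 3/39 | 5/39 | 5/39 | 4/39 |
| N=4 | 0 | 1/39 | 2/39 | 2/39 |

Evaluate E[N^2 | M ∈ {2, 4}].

88/21

P(M ∈ {2, 4}) = 7/13.
Σ N^2·P over the event = 0·(3/39) + 4·(5/39) + 16·(1/39) + 0·(5/39) + 4·(5/39) + 16·(2/39) = 88/39.
E[N^2 | M ∈ {2, 4}] = (88/39) / (7/13) = 88/21.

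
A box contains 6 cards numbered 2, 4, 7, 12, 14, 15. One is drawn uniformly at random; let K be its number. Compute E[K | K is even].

P(K is even) = 2/3.
Σ over the event: 2·1/6 + 4·1/6 + 12·1/6 + 14·1/6 = 16/3.
E[K | K is even] = (16/3) / (2/3) = 8.

8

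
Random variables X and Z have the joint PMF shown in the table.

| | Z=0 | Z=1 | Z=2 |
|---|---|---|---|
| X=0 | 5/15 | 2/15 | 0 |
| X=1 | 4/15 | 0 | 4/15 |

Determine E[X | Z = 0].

4/9

P(Z = 0) = 3/5.
Σ X·P over the event = 0·(5/15) + 1·(4/15) = 4/15.
E[X | Z = 0] = (4/15) / (3/5) = 4/9.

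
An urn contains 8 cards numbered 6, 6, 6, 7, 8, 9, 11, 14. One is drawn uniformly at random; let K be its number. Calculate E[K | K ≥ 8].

21/2

P(K ≥ 8) = 1/2.
Σ over the event: 8·1/8 + 9·1/8 + 11·1/8 + 14·1/8 = 21/4.
E[K | K ≥ 8] = (21/4) / (1/2) = 21/2.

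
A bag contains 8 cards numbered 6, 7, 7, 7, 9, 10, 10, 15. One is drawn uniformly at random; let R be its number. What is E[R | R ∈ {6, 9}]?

P(R ∈ {6, 9}) = 1/4.
Σ over the event: 6·1/8 + 9·1/8 = 15/8.
E[R | R ∈ {6, 9}] = (15/8) / (1/4) = 15/2.

15/2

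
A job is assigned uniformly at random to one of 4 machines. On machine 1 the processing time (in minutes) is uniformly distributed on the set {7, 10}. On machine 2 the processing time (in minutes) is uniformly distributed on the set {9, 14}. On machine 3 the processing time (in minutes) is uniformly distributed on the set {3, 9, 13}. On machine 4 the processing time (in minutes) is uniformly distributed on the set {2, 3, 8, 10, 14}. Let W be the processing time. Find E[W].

E[W | machine 1] = (7+10)/2 = 17/2.
E[W | machine 2] = (9+14)/2 = 23/2.
E[W | machine 3] = (3+9+13)/3 = 25/3.
E[W | machine 4] = (2+3+8+10+14)/5 = 37/5.
By the law of total expectation,
E[W] = (1/4)·(17/2) + (1/4)·(23/2) + (1/4)·(25/3) + (1/4)·(37/5) = 134/15.

134/15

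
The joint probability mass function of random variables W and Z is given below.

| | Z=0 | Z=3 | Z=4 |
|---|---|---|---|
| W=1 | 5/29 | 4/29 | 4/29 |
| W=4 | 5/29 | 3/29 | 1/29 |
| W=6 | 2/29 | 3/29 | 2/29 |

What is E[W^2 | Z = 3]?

16

P(Z = 3) = 10/29.
Σ W^2·P over the event = 1·(4/29) + 16·(3/29) + 36·(3/29) = 160/29.
E[W^2 | Z = 3] = (160/29) / (10/29) = 16.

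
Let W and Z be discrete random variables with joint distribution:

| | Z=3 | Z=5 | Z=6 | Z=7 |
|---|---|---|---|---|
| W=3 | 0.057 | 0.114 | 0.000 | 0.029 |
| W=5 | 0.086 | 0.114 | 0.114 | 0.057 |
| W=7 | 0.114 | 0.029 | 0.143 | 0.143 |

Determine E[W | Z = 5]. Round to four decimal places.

4.3385

P(Z = 5) = 0.257.
Σ W·P over the event = 3·(0.114) + 5·(0.114) + 7·(0.029) = 1.115.
E[W | Z = 5] = (1.115) / (0.257) = 4.3385.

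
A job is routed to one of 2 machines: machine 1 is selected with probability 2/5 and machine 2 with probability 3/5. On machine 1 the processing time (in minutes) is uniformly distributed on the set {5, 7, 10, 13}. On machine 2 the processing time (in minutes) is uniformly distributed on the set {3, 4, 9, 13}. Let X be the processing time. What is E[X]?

E[X | machine 1] = (5+7+10+13)/4 = 35/4.
E[X | machine 2] = (3+4+9+13)/4 = 29/4.
By the law of total expectation,
E[X] = (2/5)·(35/4) + (3/5)·(29/4) = 157/20.

157/20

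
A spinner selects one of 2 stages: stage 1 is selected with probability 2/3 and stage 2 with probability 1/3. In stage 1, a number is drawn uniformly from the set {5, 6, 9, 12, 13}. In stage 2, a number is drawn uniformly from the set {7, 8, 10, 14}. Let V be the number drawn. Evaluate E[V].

37/4

E[V | stage 1] = (5+6+9+12+13)/5 = 9.
E[V | stage 2] = (7+8+10+14)/4 = 39/4.
E[V] = (2/3)·(9) + (1/3)·(39/4) = 37/4.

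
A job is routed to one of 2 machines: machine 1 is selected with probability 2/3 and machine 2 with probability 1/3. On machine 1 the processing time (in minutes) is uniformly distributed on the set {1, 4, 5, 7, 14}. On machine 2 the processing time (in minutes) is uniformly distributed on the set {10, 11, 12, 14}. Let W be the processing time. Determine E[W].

E[W | machine 1] = (1+4+5+7+14)/5 = 31/5.
E[W | machine 2] = (10+11+12+14)/4 = 47/4.
E[W] = (2/3)·(31/5) + (1/3)·(47/4) = 161/20.

161/20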